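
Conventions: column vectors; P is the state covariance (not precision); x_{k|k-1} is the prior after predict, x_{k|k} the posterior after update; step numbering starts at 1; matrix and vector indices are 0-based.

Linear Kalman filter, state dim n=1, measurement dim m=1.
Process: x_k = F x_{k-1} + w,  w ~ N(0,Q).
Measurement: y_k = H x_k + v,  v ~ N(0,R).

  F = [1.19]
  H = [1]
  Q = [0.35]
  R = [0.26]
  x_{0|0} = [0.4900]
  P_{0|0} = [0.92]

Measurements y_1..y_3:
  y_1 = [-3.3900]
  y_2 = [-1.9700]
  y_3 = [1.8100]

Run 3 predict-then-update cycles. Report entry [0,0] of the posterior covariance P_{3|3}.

step 1: x^-=[0.5831]  P^-=[1.6528]  S=[1.9128]  K=[0.8641]  nu=[-3.9731]  x^+=[-2.8500]  P^+=[0.2247]
step 2: x^-=[-3.3914]  P^-=[0.6681]  S=[0.9281]  K=[0.7199]  nu=[1.4214]  x^+=[-2.3682]  P^+=[0.1872]
step 3: x^-=[-2.8181]  P^-=[0.6150]  S=[0.8750]  K=[0.7029]  nu=[4.6281]  x^+=[0.4349]  P^+=[0.1827]

P_post[0,0] = 0.1827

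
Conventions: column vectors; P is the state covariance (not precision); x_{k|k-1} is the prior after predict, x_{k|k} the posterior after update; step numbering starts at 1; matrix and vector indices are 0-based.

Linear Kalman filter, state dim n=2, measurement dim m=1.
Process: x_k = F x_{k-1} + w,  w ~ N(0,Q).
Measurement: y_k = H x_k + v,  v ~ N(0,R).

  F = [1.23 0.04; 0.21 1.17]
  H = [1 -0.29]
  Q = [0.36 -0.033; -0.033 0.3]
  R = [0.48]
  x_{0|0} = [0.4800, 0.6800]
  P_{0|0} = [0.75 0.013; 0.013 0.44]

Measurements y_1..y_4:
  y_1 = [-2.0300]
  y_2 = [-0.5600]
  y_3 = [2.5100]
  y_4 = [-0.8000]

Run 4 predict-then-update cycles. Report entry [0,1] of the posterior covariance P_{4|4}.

step 1: x^-=[0.6176, 0.8964]  P^-=[1.4967 0.2001; 0.2001 0.9418]  S=[1.9398]  K=[0.7416; -0.0376]  nu=[-2.3876]  x^+=[-1.1532, 0.9862]  P^+=[0.4297 0.2543; 0.2543 0.9390]
step 2: x^-=[-1.3789, 0.9117]  P^-=[1.0366 0.4900; 0.4900 1.7293]  S=[1.3779]  K=[0.6492; -0.0084]  nu=[1.0833]  x^+=[-0.6756, 0.9027]  P^+=[0.4559 0.4975; 0.4975 1.7292]
step 3: x^-=[-0.7949, 0.9142]  P^-=[1.1014 0.8858; 0.8858 2.9317]  S=[1.3142]  K=[0.6426; 0.0271]  nu=[3.5700]  x^+=[1.4993, 1.0109]  P^+=[0.5587 0.8629; 0.8629 2.9308]
step 4: x^-=[1.8845, 1.4976]  P^-=[1.2949 1.4975; 1.4975 4.7606]  S=[1.3067]  K=[0.6586; 0.0895]  nu=[-2.2502]  x^+=[0.4025, 1.2961]  P^+=[0.7281 1.4205; 1.4205 4.7501]

P_post[0,1] = 1.4205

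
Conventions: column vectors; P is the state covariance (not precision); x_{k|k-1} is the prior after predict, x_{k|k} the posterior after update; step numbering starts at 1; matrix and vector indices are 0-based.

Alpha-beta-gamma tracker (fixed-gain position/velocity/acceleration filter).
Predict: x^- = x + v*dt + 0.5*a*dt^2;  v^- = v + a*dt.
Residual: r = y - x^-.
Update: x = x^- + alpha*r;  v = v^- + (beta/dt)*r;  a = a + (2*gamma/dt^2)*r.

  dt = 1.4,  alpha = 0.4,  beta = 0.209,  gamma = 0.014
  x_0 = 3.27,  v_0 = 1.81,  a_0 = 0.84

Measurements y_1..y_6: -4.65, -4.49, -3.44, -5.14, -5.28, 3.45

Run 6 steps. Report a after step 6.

step 1: x_pred=6.6272  r=-11.2772  x^+=2.1163  v^+=1.3025  a^+=0.6789
step 2: x_pred=4.6051  r=-9.0951  x^+=0.9671  v^+=0.8952  a^+=0.5490
step 3: x_pred=2.7583  r=-6.1983  x^+=0.2790  v^+=0.7384  a^+=0.4604
step 4: x_pred=1.7639  r=-6.9039  x^+=-0.9976  v^+=0.3523  a^+=0.3618
step 5: x_pred=-0.1498  r=-5.1302  x^+=-2.2019  v^+=0.0930  a^+=0.2885
step 6: x_pred=-1.7890  r=5.2390  x^+=0.3066  v^+=1.2790  a^+=0.3633

a_post = 0.3633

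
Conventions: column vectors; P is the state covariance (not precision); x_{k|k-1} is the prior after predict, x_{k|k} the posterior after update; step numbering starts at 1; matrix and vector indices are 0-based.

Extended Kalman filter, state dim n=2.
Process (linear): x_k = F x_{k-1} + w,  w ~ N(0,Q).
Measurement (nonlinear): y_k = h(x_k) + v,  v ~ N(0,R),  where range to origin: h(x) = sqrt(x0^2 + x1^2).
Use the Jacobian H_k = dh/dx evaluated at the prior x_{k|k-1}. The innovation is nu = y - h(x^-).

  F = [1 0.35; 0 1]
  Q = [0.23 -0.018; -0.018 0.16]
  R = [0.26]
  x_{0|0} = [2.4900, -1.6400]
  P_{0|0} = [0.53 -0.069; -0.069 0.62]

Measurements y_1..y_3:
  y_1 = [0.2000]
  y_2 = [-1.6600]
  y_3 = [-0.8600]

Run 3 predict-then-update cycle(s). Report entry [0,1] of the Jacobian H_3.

step 1: x^-=[1.9160, -1.6400]  P^-=[0.7876 0.1300; 0.1300 0.7800]  H_jac=[0.7597 -0.6503]  S=[0.9160]  K=[0.5610; -0.4459]  nu=[-2.3220]  x^+=[0.6134, -0.6046]  P^+=[0.4994 0.3591; 0.3591 0.5979]
step 2: x^-=[0.4018, -0.6046]  P^-=[1.0540 0.5504; 0.5504 0.7579]  H_jac=[0.5535 -0.8329]  S=[0.6012]  K=[0.2079; -0.5432]  nu=[-2.3859]  x^+=[-0.0943, 0.6915]  P^+=[1.0280 0.6183; 0.6183 0.5805]
step 3: x^-=[0.1477, 0.6915]  P^-=[1.7619 0.8035; 0.8035 0.7405]  H_jac=[0.2089 0.9779]  S=[1.3733]  K=[0.8401; 0.6495]  nu=[-1.5671]  x^+=[-1.1689, -0.3264]  P^+=[0.7926 0.0541; 0.0541 0.1611]

H_jac[0,1] = 0.9779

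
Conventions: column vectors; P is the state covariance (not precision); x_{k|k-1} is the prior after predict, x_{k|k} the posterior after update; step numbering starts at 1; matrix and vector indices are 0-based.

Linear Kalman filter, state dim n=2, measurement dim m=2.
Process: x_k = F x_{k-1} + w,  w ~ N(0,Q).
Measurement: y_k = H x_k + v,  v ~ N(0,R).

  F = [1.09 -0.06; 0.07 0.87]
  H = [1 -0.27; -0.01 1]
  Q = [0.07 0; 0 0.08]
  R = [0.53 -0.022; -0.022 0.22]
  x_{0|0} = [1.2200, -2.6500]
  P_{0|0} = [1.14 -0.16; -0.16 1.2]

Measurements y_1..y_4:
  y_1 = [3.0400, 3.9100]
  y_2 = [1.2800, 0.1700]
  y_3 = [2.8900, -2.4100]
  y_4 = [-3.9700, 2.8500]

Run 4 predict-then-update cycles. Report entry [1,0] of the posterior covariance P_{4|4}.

step 1: x^-=[1.4888, -2.2201]  P^-=[1.4497 -0.1267; -0.1267 0.9744]  S=[2.1191 -0.4266; -0.4266 1.1971]  K=[0.7288 0.1418; -0.0214 0.8074]  nu=[0.9518, 6.1450]  x^+=[3.0536, 2.7211]  P^+=[0.3883 0.0190; 0.0190 0.1783]
step 2: x^-=[3.1652, 2.5811]  P^-=[0.5295 0.0383; 0.0383 0.2192]  S=[1.0548 -0.0481; -0.0481 0.4385]  K=[0.4981 0.1299; 0.0030 0.4993]  nu=[-1.1883, -2.3794]  x^+=[2.2643, 1.3895]  P^+=[0.2666 0.0203; 0.0203 0.1100]
step 3: x^-=[2.3847, 1.3673]  P^-=[0.3845 0.0337; 0.0337 0.1670]  S=[0.9085 -0.0371; -0.0371 0.3864]  K=[0.4180 0.1175; 0.0051 0.4319]  nu=[0.8745, -3.7535]  x^+=[2.3091, -0.2493]  P^+=[0.2241 0.0189; 0.0189 0.0951]
step 4: x^-=[2.5319, -0.0552]  P^-=[0.3341 0.0300; 0.0300 0.1554]  S=[0.8592 -0.0372; -0.0372 0.3748]  K=[0.3841 0.1092; 0.0040 0.4141]  nu=[-6.5168, 2.9305]  x^+=[0.3487, 1.1323]  P^+=[0.2060 0.0176; 0.0176 0.0912]

P_post[1,0] = 0.0176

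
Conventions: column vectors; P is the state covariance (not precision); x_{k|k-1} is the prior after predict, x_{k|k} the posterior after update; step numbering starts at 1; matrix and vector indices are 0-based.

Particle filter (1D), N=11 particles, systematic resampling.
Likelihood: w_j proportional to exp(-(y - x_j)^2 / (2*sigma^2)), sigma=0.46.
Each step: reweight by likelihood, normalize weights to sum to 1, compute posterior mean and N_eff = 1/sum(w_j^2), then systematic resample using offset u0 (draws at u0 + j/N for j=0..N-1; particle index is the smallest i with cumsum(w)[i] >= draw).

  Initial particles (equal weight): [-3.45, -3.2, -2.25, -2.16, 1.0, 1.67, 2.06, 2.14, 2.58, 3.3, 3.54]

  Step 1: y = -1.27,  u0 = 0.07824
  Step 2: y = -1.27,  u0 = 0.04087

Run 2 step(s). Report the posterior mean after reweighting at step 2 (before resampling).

post_mean = -2.1850

step 1: w=[0.0001, 0.0006, 0.4016, 0.5977, 0.0000, 0.0000, 0.0000, 0.0000, 0.0000, 0.0000, 0.0000]  mean=-2.1968  Neff=1.9283  idx=[2, 2, 2, 2, 3, 3, 3, 3, 3, 3, 3]
step 2: w=[0.0694, 0.0694, 0.0694, 0.0694, 0.1032, 0.1032, 0.1032, 0.1032, 0.1032, 0.1032, 0.1032]  mean=-2.1850  Neff=10.6576  idx=[0, 1, 3, 4, 5, 6, 6, 7, 8, 9, 10]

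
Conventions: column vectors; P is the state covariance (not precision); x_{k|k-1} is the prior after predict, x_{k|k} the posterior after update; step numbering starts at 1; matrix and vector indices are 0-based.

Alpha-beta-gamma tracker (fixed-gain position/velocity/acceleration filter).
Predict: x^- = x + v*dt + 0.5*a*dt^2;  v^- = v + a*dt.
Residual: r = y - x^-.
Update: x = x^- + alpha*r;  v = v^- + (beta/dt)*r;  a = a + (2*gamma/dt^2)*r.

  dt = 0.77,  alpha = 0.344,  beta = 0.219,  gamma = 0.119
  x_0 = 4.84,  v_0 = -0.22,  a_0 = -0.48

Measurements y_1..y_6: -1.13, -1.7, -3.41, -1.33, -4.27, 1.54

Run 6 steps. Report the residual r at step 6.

resid = 12.2310

step 1: x_pred=4.5283  r=-5.6583  x^+=2.5818  v^+=-2.1989  a^+=-2.7513
step 2: x_pred=0.0731  r=-1.7731  x^+=-0.5369  v^+=-4.8217  a^+=-3.4631
step 3: x_pred=-5.2762  r=1.8662  x^+=-4.6342  v^+=-6.9575  a^+=-2.7139
step 4: x_pred=-10.7961  r=9.4661  x^+=-7.5397  v^+=-6.3549  a^+=1.0859
step 5: x_pred=-12.1111  r=7.8411  x^+=-9.4138  v^+=-3.2886  a^+=4.2335
step 6: x_pred=-10.6910  r=12.2310  x^+=-6.4836  v^+=3.4498  a^+=9.1432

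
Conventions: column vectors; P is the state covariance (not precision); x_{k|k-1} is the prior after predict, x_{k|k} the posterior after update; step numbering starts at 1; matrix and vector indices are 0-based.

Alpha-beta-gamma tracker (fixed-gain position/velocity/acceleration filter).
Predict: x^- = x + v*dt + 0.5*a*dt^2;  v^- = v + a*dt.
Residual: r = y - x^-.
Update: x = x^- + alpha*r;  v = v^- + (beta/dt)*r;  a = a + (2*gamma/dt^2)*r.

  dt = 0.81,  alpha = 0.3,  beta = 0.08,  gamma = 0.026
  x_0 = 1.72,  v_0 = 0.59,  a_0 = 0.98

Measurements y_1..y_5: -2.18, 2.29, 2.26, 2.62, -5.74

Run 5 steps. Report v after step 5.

v_post = 1.1775

step 1: x_pred=2.5194  r=-4.6994  x^+=1.1096  v^+=0.9197  a^+=0.6075
step 2: x_pred=2.0538  r=0.2362  x^+=2.1247  v^+=1.4351  a^+=0.6263
step 3: x_pred=3.4925  r=-1.2325  x^+=3.1228  v^+=1.8206  a^+=0.5286
step 4: x_pred=4.7709  r=-2.1509  x^+=4.1256  v^+=2.0364  a^+=0.3581
step 5: x_pred=5.8926  r=-11.6326  x^+=2.4028  v^+=1.1775  a^+=-0.5638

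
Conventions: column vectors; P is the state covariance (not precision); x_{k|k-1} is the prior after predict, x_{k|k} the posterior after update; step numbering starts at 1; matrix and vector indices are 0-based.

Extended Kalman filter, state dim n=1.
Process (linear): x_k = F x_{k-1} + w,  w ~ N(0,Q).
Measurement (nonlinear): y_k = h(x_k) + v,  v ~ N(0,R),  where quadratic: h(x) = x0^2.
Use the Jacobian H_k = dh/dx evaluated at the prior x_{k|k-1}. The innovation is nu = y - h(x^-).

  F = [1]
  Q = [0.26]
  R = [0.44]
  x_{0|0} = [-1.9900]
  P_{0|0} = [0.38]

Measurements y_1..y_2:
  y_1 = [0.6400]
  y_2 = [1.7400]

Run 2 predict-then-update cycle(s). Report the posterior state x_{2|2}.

x_post = [-1.2972]

step 1: x^-=[-1.9900]  P^-=[0.6400]  H_jac=[-3.9800]  S=[10.5779]  K=[-0.2408]  nu=[-3.3201]  x^+=[-1.1905]  P^+=[0.0266]
step 2: x^-=[-1.1905]  P^-=[0.2866]  H_jac=[-2.3810]  S=[2.0649]  K=[-0.3305]  nu=[0.3227]  x^+=[-1.2972]  P^+=[0.0611]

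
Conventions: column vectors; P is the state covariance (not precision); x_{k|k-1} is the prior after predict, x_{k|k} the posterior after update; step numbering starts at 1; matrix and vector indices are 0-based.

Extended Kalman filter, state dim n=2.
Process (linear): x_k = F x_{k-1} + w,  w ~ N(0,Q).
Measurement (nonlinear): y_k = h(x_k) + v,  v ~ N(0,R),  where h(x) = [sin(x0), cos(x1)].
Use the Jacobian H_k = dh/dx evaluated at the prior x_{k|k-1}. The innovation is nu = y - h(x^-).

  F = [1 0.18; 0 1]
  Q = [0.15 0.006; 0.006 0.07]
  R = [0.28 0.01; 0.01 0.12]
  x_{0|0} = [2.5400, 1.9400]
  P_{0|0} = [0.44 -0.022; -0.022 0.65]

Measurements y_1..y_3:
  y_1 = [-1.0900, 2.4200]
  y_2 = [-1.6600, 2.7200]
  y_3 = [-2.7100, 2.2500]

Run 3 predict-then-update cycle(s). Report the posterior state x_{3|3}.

step 1: x^-=[2.8892, 1.9400]  P^-=[0.6031 0.1010; 0.1010 0.7200]  H_jac=[-0.9683 0.0000; 0.0000 -0.9326]  S=[0.8455 0.1012; 0.1012 0.7462]  K=[-0.6868 -0.0331; -0.0081 -0.8987]  nu=[-1.3397, 2.7809]  x^+=[3.7173, -0.5484]  P^+=[0.1989 0.0116; 0.0116 0.1157]
step 2: x^-=[3.6186, -0.5484]  P^-=[0.3569 0.0385; 0.0385 0.1857]  H_jac=[-0.8884 0.0000; 0.0000 0.5213]  S=[0.5616 -0.0078; -0.0078 0.1705]  K=[-0.5632 0.0918; -0.0530 0.5655]  nu=[-1.2009, 1.8666]  x^+=[4.4662, 0.5708]  P^+=[0.1765 0.0103; 0.0103 0.1292]
step 3: x^-=[4.5690, 0.5708]  P^-=[0.3344 0.0396; 0.0396 0.1992]  H_jac=[-0.1429 0.0000; 0.0000 -0.5403]  S=[0.2868 0.0131; 0.0131 0.1781]  K=[-0.1617 -0.1082; 0.0078 -0.6046]  nu=[-1.7203, 1.4086]  x^+=[4.6947, -0.2943]  P^+=[0.3243 0.0270; 0.0270 0.1341]

x_post = [4.6947, -0.2943]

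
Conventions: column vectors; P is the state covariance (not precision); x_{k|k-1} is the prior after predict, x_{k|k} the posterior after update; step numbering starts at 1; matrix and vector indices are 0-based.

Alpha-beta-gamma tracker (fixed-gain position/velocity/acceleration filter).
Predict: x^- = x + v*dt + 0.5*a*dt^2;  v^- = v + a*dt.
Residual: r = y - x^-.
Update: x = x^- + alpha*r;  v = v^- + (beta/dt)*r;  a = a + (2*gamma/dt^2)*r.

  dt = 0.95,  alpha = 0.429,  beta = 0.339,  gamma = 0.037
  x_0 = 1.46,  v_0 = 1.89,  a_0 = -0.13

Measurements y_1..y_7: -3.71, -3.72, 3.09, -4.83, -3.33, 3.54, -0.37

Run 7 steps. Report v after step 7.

v_post = 1.8518

step 1: x_pred=3.1968  r=-6.9068  x^+=0.2338  v^+=-0.6982  a^+=-0.6963
step 2: x_pred=-0.7437  r=-2.9763  x^+=-2.0205  v^+=-2.4217  a^+=-0.9404
step 3: x_pred=-4.7455  r=7.8355  x^+=-1.3841  v^+=-0.5191  a^+=-0.2979
step 4: x_pred=-2.0116  r=-2.8184  x^+=-3.2207  v^+=-1.8078  a^+=-0.5290
step 5: x_pred=-5.1768  r=1.8468  x^+=-4.3845  v^+=-1.6513  a^+=-0.3776
step 6: x_pred=-6.1236  r=9.6636  x^+=-1.9779  v^+=1.4384  a^+=0.4148
step 7: x_pred=-0.4243  r=0.0543  x^+=-0.4010  v^+=1.8518  a^+=0.4193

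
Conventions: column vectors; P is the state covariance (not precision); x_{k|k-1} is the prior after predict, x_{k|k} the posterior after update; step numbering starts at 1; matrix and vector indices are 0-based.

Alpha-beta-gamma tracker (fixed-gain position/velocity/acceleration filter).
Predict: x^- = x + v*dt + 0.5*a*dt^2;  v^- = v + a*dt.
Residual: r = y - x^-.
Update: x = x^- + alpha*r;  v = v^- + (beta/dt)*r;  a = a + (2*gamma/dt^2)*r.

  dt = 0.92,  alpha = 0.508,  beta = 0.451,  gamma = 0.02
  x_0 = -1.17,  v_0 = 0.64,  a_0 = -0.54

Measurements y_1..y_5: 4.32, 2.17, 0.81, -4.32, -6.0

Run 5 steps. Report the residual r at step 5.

step 1: x_pred=-0.8097  r=5.1297  x^+=1.7962  v^+=2.6579  a^+=-0.2976
step 2: x_pred=4.1155  r=-1.9455  x^+=3.1272  v^+=1.4304  a^+=-0.3895
step 3: x_pred=4.2783  r=-3.4683  x^+=2.5164  v^+=-0.6282  a^+=-0.5534
step 4: x_pred=1.7043  r=-6.0243  x^+=-1.3561  v^+=-4.0905  a^+=-0.8381
step 5: x_pred=-5.4740  r=-0.5260  x^+=-5.7412  v^+=-5.1194  a^+=-0.8630

resid = -0.5260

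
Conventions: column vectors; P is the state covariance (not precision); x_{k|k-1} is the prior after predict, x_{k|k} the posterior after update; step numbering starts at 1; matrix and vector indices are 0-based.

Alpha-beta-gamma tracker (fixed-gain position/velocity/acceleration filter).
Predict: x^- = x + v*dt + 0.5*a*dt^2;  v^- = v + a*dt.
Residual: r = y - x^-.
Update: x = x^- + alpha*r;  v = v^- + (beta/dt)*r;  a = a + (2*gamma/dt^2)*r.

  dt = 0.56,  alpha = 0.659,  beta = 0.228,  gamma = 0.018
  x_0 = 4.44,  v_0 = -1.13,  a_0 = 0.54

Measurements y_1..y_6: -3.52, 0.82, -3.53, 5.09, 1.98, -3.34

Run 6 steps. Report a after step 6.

a_post = 0.2822

step 1: x_pred=3.8919  r=-7.4119  x^+=-0.9926  v^+=-3.8453  a^+=-0.3109
step 2: x_pred=-3.1947  r=4.0147  x^+=-0.5490  v^+=-2.3848  a^+=0.1500
step 3: x_pred=-1.8610  r=-1.6690  x^+=-2.9609  v^+=-2.9804  a^+=-0.0416
step 4: x_pred=-4.6364  r=9.7264  x^+=1.7733  v^+=0.9564  a^+=1.0750
step 5: x_pred=2.4774  r=-0.4974  x^+=2.1496  v^+=1.3558  a^+=1.0179
step 6: x_pred=3.0685  r=-6.4085  x^+=-1.1547  v^+=-0.6833  a^+=0.2822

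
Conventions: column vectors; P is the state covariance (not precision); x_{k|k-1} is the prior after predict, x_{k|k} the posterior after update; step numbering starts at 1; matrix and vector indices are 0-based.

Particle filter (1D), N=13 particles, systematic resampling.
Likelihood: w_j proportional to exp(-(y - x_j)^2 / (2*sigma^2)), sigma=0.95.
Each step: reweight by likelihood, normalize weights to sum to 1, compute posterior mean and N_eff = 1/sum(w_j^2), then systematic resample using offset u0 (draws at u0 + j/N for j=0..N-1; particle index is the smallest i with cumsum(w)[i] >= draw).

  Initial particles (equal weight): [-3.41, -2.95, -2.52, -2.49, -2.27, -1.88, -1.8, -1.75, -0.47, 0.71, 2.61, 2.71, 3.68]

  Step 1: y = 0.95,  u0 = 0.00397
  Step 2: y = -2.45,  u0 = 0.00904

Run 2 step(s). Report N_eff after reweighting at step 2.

step 1: w=[0.0000, 0.0001, 0.0007, 0.0008, 0.0018, 0.0067, 0.0086, 0.0100, 0.1860, 0.5504, 0.1235, 0.1022, 0.0091]  mean=0.8821  Neff=2.7506  idx=[5, 8, 8, 9, 9, 9, 9, 9, 9, 9, 10, 10, 11]
step 2: w=[0.7657, 0.1045, 0.1045, 0.0036, 0.0036, 0.0036, 0.0036, 0.0036, 0.0036, 0.0036, 0.0000, 0.0000, 0.0000]  mean=-1.5196  Neff=1.6442  idx=[0, 0, 0, 0, 0, 0, 0, 0, 0, 0, 1, 1, 2]

N_eff = 1.6442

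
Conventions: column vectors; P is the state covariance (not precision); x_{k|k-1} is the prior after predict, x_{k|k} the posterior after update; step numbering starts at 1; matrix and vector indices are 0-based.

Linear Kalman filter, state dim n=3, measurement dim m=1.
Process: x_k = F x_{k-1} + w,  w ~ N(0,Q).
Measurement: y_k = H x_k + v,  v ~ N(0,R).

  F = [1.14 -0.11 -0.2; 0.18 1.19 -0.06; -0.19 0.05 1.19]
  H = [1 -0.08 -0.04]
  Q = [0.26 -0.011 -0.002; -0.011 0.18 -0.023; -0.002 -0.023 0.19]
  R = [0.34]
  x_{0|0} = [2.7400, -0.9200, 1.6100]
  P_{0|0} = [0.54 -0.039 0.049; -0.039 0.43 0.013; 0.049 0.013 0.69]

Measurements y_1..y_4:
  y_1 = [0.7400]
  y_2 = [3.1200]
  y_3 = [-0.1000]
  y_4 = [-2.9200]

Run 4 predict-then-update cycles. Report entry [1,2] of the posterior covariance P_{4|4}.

step 1: x^-=[2.9028, -0.6982, 1.3493]  P^-=[0.9826 -0.0085 -0.2221; -0.0085 0.7893 -0.0273; -0.2221 -0.0273 1.1678]  S=[1.3485]  K=[0.7358; -0.0523; -0.1977]  nu=[-2.1647]  x^+=[1.3101, -0.5850, 1.7773]  P^+=[0.2526 0.0434 -0.0259; 0.0434 0.7856 -0.0412; -0.0259 -0.0412 1.1151]
step 2: x^-=[1.2024, -0.5670, 1.8368]  P^-=[0.6415 0.0217 -0.3534; 0.0217 1.3297 -0.1380; -0.3534 -0.1380 1.7862]  S=[1.0168]  K=[0.6431; -0.0779; -0.4070]  nu=[1.9457]  x^+=[2.4537, -0.7185, 1.0450]  P^+=[0.2210 0.0726 -0.0873; 0.0726 1.3236 -0.1702; -0.0873 -0.1702 1.6178]
step 3: x^-=[2.6673, -0.4761, 0.7414]  P^-=[0.6420 0.0261 -0.5342; 0.0261 2.1246 -0.3433; -0.5342 -0.3433 2.5100]  S=[1.0360]  K=[0.6383; -0.1257; -0.5861]  nu=[-2.7757]  x^+=[0.8955, -0.1273, 2.3682]  P^+=[0.2199 0.1091 -0.1467; 0.1091 2.1082 -0.4196; -0.1467 -0.4196 2.1542]
step 4: x^-=[0.5612, -0.1324, 2.6417]  P^-=[0.6785 0.0423 -0.7108; 0.0423 3.2902 -0.7086; -0.7108 -0.7086 3.2681]  S=[1.0903]  K=[0.6452; -0.1766; -0.7198]  nu=[-3.3861]  x^+=[-1.6237, 0.4656, 5.0791]  P^+=[0.2245 0.1666 -0.2044; 0.1666 3.2562 -0.8472; -0.2044 -0.8472 2.7031]

P_post[1,2] = -0.8472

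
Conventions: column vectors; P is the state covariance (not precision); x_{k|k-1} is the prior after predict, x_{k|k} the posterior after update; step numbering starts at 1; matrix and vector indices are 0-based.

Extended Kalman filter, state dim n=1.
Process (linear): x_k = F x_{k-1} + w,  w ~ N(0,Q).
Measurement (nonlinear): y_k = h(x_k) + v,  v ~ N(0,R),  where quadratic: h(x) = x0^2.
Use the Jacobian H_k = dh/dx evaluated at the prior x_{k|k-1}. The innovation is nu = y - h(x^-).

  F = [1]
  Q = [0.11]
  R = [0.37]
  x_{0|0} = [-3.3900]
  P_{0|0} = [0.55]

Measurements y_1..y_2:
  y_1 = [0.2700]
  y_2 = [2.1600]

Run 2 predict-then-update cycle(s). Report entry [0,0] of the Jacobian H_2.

H_jac[0,0] = -3.5095

step 1: x^-=[-3.3900]  P^-=[0.6600]  H_jac=[-6.7800]  S=[30.7091]  K=[-0.1457]  nu=[-11.2221]  x^+=[-1.7548]  P^+=[0.0080]
step 2: x^-=[-1.7548]  P^-=[0.1180]  H_jac=[-3.5095]  S=[1.8228]  K=[-0.2271]  nu=[-0.9192]  x^+=[-1.5460]  P^+=[0.0239]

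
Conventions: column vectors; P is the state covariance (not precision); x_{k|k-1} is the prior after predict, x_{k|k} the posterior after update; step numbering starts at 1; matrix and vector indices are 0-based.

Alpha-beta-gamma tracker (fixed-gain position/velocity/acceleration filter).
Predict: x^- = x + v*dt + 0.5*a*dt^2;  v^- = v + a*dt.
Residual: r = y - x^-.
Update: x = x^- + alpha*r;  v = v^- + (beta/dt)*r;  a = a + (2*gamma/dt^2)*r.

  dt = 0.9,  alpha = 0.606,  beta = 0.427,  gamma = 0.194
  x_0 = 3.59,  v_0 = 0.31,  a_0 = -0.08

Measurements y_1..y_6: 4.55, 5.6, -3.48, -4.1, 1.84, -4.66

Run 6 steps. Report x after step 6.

step 1: x_pred=3.8366  r=0.7134  x^+=4.2689  v^+=0.5765  a^+=0.2617
step 2: x_pred=4.8937  r=0.7063  x^+=5.3217  v^+=1.1471  a^+=0.6000
step 3: x_pred=6.5971  r=-10.0771  x^+=0.4904  v^+=-3.0939  a^+=-4.2270
step 4: x_pred=-4.0061  r=-0.0939  x^+=-4.0630  v^+=-6.9428  a^+=-4.2720
step 5: x_pred=-12.0417  r=13.8817  x^+=-3.6294  v^+=-4.2015  a^+=2.3775
step 6: x_pred=-6.4479  r=1.7879  x^+=-5.3644  v^+=-1.2136  a^+=3.2339

x_post = -5.3644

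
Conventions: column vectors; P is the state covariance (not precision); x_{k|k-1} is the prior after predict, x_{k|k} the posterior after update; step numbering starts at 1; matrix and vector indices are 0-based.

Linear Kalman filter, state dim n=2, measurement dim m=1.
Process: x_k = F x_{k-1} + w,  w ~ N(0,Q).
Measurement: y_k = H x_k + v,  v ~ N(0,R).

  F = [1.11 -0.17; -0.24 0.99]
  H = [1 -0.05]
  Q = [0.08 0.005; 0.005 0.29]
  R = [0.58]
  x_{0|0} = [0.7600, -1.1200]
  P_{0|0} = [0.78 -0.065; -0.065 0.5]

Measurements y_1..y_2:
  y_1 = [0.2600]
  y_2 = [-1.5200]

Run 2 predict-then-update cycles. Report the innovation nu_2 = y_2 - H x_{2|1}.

innov = [-2.3115]

step 1: x^-=[1.0340, -1.2912]  P^-=[1.0800 -0.3610; -0.3610 0.8559]  S=[1.6983]  K=[0.6466; -0.2378]  nu=[-0.8386]  x^+=[0.4918, -1.0918]  P^+=[0.3700 -0.0999; -0.0999 0.7598]
step 2: x^-=[0.7315, -1.1989]  P^-=[0.5956 -0.3353; -0.3353 1.1035]  S=[1.2119]  K=[0.5053; -0.3222]  nu=[-2.3115]  x^+=[-0.4364, -0.4541]  P^+=[0.2862 -0.1380; -0.1380 0.9777]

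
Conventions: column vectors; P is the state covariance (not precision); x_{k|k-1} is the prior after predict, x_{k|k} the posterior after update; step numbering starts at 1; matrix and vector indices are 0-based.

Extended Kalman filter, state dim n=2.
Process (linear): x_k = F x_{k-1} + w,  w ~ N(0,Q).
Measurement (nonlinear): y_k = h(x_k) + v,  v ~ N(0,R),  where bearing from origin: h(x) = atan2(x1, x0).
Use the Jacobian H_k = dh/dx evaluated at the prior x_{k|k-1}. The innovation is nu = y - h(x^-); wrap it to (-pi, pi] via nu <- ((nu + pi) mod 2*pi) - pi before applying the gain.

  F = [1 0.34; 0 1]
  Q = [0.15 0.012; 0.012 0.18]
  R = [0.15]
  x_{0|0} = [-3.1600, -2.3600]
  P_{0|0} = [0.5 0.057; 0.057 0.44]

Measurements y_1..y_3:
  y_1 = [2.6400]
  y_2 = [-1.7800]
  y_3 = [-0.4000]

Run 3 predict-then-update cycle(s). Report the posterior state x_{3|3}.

x_post = [-5.6594, -3.6535]

step 1: x^-=[-3.9624, -2.3600]  P^-=[0.7396 0.2186; 0.2186 0.6200]  H_jac=[0.1110 -0.1863]  S=[0.1716]  K=[0.2409; -0.5318]  nu=[-1.0388]  x^+=[-4.2127, -1.8076]  P^+=[0.7297 0.2406; 0.2406 0.5715]
step 2: x^-=[-4.8273, -1.8076]  P^-=[1.1093 0.4469; 0.4469 0.7515]  H_jac=[0.0680 -0.1817]  S=[0.1689]  K=[-0.0339; -0.6284]  nu=[1.0033]  x^+=[-4.8613, -2.4381]  P^+=[1.1091 0.4433; 0.4433 0.6848]
step 3: x^-=[-5.6902, -2.4381]  P^-=[1.6397 0.6881; 0.6881 0.8648]  H_jac=[0.0636 -0.1485]  S=[0.1627]  K=[0.0132; -0.5201]  nu=[2.3368]  x^+=[-5.6594, -3.6535]  P^+=[1.6397 0.6892; 0.6892 0.8208]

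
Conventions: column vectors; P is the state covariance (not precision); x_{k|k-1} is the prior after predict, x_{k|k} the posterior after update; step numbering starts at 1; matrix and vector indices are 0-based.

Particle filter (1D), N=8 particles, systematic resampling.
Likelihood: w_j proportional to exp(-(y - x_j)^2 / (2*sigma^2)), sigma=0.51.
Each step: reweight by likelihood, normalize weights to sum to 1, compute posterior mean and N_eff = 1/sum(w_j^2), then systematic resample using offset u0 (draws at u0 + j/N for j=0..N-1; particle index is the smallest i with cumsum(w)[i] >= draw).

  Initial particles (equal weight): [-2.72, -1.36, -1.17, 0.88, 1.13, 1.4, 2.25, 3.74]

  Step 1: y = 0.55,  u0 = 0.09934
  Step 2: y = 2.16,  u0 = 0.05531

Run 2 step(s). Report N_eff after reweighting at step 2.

step 1: w=[0.0000, 0.0006, 0.0021, 0.5094, 0.3289, 0.1566, 0.0024, 0.0000]  mean=1.0414  Neff=2.5499  idx=[3, 3, 3, 3, 4, 4, 5, 5]
step 2: w=[0.0393, 0.0393, 0.0393, 0.0393, 0.1193, 0.1193, 0.3021, 0.3021]  mean=1.2538  Neff=4.6051  idx=[1, 4, 5, 6, 6, 6, 7, 7]

N_eff = 4.6051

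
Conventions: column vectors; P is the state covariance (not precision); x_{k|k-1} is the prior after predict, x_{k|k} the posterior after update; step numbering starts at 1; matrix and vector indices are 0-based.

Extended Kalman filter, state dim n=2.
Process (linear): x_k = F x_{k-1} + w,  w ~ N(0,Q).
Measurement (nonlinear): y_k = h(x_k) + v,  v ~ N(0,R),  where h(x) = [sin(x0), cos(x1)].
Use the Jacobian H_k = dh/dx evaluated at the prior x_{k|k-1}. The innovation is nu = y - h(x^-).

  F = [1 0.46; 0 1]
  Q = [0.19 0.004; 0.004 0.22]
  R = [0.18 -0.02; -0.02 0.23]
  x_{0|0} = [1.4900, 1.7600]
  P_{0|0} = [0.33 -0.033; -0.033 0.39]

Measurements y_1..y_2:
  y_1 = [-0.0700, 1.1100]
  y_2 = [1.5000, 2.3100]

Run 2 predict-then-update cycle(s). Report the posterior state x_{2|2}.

step 1: x^-=[2.2996, 1.7600]  P^-=[0.5722 0.1504; 0.1504 0.6100]  H_jac=[-0.6660 0.0000; 0.0000 -0.9822]  S=[0.4338 0.0784; 0.0784 0.8184]  K=[-0.8607 -0.0981; -0.1004 -0.7224]  nu=[-0.8160, 1.2981]  x^+=[2.8746, 0.9041]  P^+=[0.2297 0.0054; 0.0054 0.1671]
step 2: x^-=[3.2906, 0.9041]  P^-=[0.4601 0.0863; 0.0863 0.3871]  H_jac=[-0.9889 0.0000; 0.0000 -0.7859]  S=[0.6299 0.0471; 0.0471 0.4691]  K=[-0.7168 -0.0727; -0.0877 -0.6398]  nu=[1.6484, 1.6916]  x^+=[1.9860, -0.3227]  P^+=[0.1290 0.0030; 0.0030 0.1850]

x_post = [1.9860, -0.3227]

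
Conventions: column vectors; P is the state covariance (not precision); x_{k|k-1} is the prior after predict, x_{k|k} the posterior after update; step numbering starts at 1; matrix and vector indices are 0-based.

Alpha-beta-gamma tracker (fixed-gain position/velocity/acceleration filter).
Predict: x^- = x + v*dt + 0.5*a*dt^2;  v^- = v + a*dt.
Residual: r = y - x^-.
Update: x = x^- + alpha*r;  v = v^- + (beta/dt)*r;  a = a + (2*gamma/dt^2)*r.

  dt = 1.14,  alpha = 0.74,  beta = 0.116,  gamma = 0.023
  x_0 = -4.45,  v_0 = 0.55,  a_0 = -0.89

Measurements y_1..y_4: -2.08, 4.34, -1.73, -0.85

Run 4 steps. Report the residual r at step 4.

step 1: x_pred=-4.4013  r=2.3213  x^+=-2.6835  v^+=-0.2284  a^+=-0.8078
step 2: x_pred=-3.4688  r=7.8088  x^+=2.3097  v^+=-0.3547  a^+=-0.5314
step 3: x_pred=1.5600  r=-3.2900  x^+=-0.8746  v^+=-1.2954  a^+=-0.6479
step 4: x_pred=-2.7723  r=1.9223  x^+=-1.3498  v^+=-1.8383  a^+=-0.5798

resid = 1.9223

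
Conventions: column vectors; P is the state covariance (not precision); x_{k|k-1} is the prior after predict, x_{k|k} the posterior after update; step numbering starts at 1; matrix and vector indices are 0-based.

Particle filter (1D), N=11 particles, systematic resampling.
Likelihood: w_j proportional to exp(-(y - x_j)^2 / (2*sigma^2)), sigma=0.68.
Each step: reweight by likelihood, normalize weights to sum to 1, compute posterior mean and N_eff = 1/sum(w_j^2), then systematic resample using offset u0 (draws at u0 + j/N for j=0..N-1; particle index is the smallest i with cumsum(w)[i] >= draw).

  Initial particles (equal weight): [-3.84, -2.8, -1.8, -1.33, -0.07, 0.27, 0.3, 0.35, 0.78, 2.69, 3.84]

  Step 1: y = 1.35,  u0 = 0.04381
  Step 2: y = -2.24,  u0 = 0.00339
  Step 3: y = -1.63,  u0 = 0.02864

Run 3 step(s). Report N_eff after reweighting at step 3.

step 1: w=[0.0000, 0.0000, 0.0000, 0.0002, 0.0599, 0.1501, 0.1608, 0.1796, 0.3728, 0.0760, 0.0006]  mean=0.6448  Neff=4.3676  idx=[4, 5, 6, 6, 7, 7, 8, 8, 8, 8, 9]
step 2: w=[0.5724, 0.1024, 0.0870, 0.0870, 0.0659, 0.0659, 0.0049, 0.0049, 0.0049, 0.0049, 0.0000]  mean=0.1010  Neff=2.7619  idx=[0, 0, 0, 0, 0, 0, 0, 1, 2, 3, 4]
step 3: w=[0.1254, 0.1254, 0.1254, 0.1254, 0.1254, 0.1254, 0.1254, 0.0351, 0.0310, 0.0310, 0.0251]  mean=-0.0245  Neff=8.7845  idx=[0, 0, 1, 2, 3, 3, 4, 5, 6, 6, 8]

N_eff = 8.7845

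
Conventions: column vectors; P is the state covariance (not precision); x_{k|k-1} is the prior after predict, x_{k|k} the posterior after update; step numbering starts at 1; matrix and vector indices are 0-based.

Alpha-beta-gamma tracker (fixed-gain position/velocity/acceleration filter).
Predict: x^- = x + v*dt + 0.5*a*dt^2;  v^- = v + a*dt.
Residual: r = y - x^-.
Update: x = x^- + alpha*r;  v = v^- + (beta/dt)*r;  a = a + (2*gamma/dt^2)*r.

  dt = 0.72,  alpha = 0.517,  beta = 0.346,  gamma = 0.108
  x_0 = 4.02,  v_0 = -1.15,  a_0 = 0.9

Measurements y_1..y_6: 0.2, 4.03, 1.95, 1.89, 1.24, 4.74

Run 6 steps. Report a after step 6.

a_post = 1.0740

step 1: x_pred=3.4253  r=-3.2253  x^+=1.7578  v^+=-2.0519  a^+=-0.4439
step 2: x_pred=0.1654  r=3.8646  x^+=2.1634  v^+=-0.5143  a^+=1.1664
step 3: x_pred=2.0954  r=-0.1454  x^+=2.0202  v^+=0.2556  a^+=1.1058
step 4: x_pred=2.4909  r=-0.6009  x^+=2.1802  v^+=0.7630  a^+=0.8555
step 5: x_pred=2.9513  r=-1.7113  x^+=2.0666  v^+=0.5566  a^+=0.1424
step 6: x_pred=2.5042  r=2.2358  x^+=3.6601  v^+=1.7335  a^+=1.0740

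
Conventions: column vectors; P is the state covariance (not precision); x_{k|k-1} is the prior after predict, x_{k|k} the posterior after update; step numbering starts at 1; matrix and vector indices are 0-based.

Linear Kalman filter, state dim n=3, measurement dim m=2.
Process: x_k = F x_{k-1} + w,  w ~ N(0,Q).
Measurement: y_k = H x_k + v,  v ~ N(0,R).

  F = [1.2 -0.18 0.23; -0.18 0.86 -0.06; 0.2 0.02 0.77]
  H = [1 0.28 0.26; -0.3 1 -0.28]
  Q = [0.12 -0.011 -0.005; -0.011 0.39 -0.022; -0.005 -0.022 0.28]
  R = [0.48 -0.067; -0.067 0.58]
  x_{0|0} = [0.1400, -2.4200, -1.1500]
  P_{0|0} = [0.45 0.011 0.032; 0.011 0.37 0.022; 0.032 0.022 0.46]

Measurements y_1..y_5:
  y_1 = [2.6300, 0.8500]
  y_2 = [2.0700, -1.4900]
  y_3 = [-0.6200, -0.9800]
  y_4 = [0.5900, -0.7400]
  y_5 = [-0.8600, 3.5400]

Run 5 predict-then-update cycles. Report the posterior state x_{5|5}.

x_post = [-0.2383, 1.3100, -0.8889]

step 1: x^-=[0.3391, -2.0374, -0.9059]  P^-=[0.8154 -0.1592 0.2111; -0.1592 0.6749 -0.0415; 0.2111 -0.0415 0.5815]  S=[1.4022 -0.3939; -0.3939 1.5281]  K=[0.5431 -0.1629; 0.1601 0.5218; 0.2166 -0.1193]  nu=[3.0969, 2.7355]  x^+=[1.5754, -0.1141, -0.5617]  P^+=[0.2915 -0.0499 -0.0230; -0.0499 0.2887 0.0420; -0.0230 0.0420 0.4736]
step 2: x^-=[1.7818, -0.3480, -0.1197]  P^-=[0.5796 -0.1669 0.1205; -0.1669 0.6253 -0.0266; 0.1205 -0.0266 0.5664]  S=[1.1122 -0.3079; -0.3079 1.4371]  K=[0.4626 -0.1615; 0.1410 0.5053; 0.2035 -0.1104]  nu=[0.4168, -0.6410]  x^+=[2.0781, -0.6131, 0.0359]  P^+=[0.2581 -0.0572 -0.0357; -0.0572 0.2801 0.0485; -0.0357 0.0485 0.4890]
step 3: x^-=[2.6123, -0.9035, 0.4310]  P^-=[0.5277 -0.1636 0.1021; -0.1636 0.6192 -0.0212; 0.1021 -0.0212 0.5704]  S=[1.0532 -0.2837; -0.2837 1.4186]  K=[0.4399 -0.1591; 0.1396 0.5032; 0.2029 -0.1086]  nu=[-3.0914, 0.8279]  x^+=[1.1207, -0.9185, -0.2862]  P^+=[0.2483 -0.0582 -0.0391; -0.0582 0.2793 0.0511; -0.0391 0.0511 0.4978]
step 4: x^-=[1.4444, -0.9745, -0.0146]  P^-=[0.5122 -0.1616 0.0977; -0.1616 0.6183 -0.0193; 0.0977 -0.0193 0.5743]  S=[1.0370 -0.2758; -0.2758 1.4136]  K=[0.4328 -0.1579; 0.1400 0.5029; 0.2042 -0.1083]  nu=[-0.5778, 0.6637]  x^+=[1.0895, -0.7216, -0.2044]  P^+=[0.2450 -0.0583 -0.0399; -0.0583 0.2794 0.0522; -0.0399 0.0522 0.5023]
step 5: x^-=[1.3903, -0.8045, 0.0461]  P^-=[0.5073 -0.1607 0.0967; -0.1607 0.6182 -0.0185; 0.0967 -0.0185 0.5766]  S=[1.0323 -0.2733; -0.2733 1.4121]  K=[0.4305 -0.1575; 0.1404 0.5028; 0.2052 -0.1083]  nu=[-2.0371, 4.7745]  x^+=[-0.2383, 1.3100, -0.8889]  P^+=[0.2439 -0.0582 -0.0401; -0.0582 0.2795 0.0526; -0.0401 0.0526 0.5044]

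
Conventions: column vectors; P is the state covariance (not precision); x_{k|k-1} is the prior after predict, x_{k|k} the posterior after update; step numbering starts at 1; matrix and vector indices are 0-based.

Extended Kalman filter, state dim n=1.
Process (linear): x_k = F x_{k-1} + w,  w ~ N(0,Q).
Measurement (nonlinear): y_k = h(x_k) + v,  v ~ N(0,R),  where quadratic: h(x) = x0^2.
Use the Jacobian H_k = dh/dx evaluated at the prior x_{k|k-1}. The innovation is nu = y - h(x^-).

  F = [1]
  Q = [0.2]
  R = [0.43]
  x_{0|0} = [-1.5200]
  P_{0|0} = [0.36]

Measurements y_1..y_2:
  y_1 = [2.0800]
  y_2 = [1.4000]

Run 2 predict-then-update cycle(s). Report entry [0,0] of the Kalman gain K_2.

K[0,0] = -0.2849

step 1: x^-=[-1.5200]  P^-=[0.5600]  H_jac=[-3.0400]  S=[5.6053]  K=[-0.3037]  nu=[-0.2304]  x^+=[-1.4500]  P^+=[0.0430]
step 2: x^-=[-1.4500]  P^-=[0.2430]  H_jac=[-2.9000]  S=[2.4734]  K=[-0.2849]  nu=[-0.7026]  x^+=[-1.2499]  P^+=[0.0422]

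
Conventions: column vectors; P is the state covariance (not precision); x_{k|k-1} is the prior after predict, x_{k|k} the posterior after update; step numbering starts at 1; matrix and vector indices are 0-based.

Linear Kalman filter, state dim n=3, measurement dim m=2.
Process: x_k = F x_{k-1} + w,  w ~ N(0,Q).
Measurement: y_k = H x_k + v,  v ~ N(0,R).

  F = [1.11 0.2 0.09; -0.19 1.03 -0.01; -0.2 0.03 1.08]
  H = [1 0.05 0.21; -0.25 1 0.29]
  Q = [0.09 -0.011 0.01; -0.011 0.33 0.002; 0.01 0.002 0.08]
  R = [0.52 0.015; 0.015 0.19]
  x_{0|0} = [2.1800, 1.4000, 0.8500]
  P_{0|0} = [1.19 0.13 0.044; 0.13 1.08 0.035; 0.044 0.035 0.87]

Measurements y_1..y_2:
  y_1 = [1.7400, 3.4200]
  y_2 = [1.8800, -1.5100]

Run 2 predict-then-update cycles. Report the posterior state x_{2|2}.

x_post = [2.5427, 0.1902, 0.1535]

step 1: x^-=[2.7763, 1.0193, 0.5240]  P^-=[1.6742 0.1053 -0.1044; 0.1053 1.4674 0.0737; -0.1044 0.0737 1.1250]  S=[2.2157 -0.1659; -0.1659 1.8618]  K=[0.7392 -0.1186; 0.1474 0.7986; 0.0788 0.2358]  nu=[-1.1973, 2.9428]  x^+=[1.5422, 3.1929, 1.1237]  P^+=[0.4082 0.1353 -0.1541; 0.1353 0.2709 -0.2865; -0.1541 -0.2865 1.0139]
step 2: x^-=[2.4515, 2.9845, 1.0009]  P^-=[0.6310 0.0857 -0.2259; 0.0857 0.5846 -0.3011; -0.2259 -0.3011 1.3255]  S=[1.1182 -0.0694; -0.0694 0.7408]  K=[0.5171 -0.1373; 0.0866 0.6505; 0.0454 0.1930]  nu=[-0.9309, -4.1719]  x^+=[2.5427, 0.1902, 0.1535]  P^+=[0.3081 0.1243 -0.2261; 0.1243 0.2706 -0.3953; -0.2261 -0.3953 1.2968]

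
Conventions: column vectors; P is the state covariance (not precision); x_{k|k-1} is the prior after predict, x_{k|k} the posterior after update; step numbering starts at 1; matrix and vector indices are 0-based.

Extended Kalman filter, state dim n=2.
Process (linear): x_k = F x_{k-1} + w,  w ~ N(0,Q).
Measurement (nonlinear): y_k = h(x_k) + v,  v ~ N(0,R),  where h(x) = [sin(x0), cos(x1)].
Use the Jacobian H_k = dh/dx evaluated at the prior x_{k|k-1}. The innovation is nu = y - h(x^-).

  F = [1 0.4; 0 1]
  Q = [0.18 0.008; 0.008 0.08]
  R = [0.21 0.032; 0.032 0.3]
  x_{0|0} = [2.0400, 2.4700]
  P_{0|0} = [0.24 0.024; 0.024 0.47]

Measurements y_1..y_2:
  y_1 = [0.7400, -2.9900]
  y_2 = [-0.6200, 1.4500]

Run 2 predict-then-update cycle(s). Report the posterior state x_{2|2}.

x_post = [4.4817, 4.7962]

step 1: x^-=[3.0280, 2.4700]  P^-=[0.5144 0.2200; 0.2200 0.5500]  H_jac=[-0.9936 0.0000; 0.0000 -0.6222]  S=[0.7178 0.1680; 0.1680 0.5129]  K=[-0.7035 -0.0365; -0.1607 -0.6146]  nu=[0.6267, -2.2072]  x^+=[2.6676, 3.7257]  P^+=[0.1499 0.0538; 0.0538 0.3046]
step 2: x^-=[4.1579, 3.7257]  P^-=[0.4216 0.1836; 0.1836 0.3846]  H_jac=[-0.5265 0.0000; 0.0000 0.5515]  S=[0.3269 -0.0213; -0.0213 0.4170]  K=[-0.6655 0.2088; -0.2634 0.4952]  nu=[0.2302, 2.2842]  x^+=[4.4817, 4.7962]  P^+=[0.2527 0.0750; 0.0750 0.2541]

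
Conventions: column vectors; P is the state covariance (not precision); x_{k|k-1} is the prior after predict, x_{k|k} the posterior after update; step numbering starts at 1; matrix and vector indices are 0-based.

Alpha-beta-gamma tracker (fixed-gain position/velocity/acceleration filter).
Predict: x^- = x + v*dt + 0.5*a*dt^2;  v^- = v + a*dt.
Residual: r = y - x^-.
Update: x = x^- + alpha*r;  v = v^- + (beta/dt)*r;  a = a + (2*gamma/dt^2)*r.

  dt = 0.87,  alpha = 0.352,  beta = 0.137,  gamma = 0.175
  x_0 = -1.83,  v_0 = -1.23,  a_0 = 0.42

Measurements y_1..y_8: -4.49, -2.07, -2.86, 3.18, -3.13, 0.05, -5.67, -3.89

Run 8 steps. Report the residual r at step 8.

resid = -7.4512

step 1: x_pred=-2.7412  r=-1.7488  x^+=-3.3567  v^+=-1.1400  a^+=-0.3887
step 2: x_pred=-4.4956  r=2.4256  x^+=-3.6418  v^+=-1.0962  a^+=0.7330
step 3: x_pred=-4.3181  r=1.4581  x^+=-3.8049  v^+=-0.2289  a^+=1.4072
step 4: x_pred=-3.4714  r=6.6514  x^+=-1.1301  v^+=2.0428  a^+=4.4829
step 5: x_pred=2.3436  r=-5.4736  x^+=0.4169  v^+=5.0810  a^+=1.9518
step 6: x_pred=5.5760  r=-5.5260  x^+=3.6309  v^+=5.9089  a^+=-0.6035
step 7: x_pred=8.5432  r=-14.2132  x^+=3.5402  v^+=3.1457  a^+=-7.1758
step 8: x_pred=3.5612  r=-7.4512  x^+=0.9384  v^+=-4.2706  a^+=-10.6214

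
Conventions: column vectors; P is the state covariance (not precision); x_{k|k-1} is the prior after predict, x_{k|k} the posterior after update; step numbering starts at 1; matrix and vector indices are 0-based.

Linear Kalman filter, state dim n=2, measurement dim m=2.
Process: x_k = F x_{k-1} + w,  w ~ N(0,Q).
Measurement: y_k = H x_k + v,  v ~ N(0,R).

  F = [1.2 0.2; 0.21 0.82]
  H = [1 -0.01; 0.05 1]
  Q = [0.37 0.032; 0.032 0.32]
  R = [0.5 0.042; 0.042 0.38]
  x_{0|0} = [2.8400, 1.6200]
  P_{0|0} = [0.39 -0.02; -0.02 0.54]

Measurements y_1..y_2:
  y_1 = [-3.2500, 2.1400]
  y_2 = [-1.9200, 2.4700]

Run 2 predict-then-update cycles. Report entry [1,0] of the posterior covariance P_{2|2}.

step 1: x^-=[3.7320, 1.9248]  P^-=[0.9436 0.1983; 0.1983 0.6934]  S=[1.4397 0.2805; 0.2805 1.0956]  K=[0.6424 0.0596; 0.0083 0.6398]  nu=[-6.9628, 0.0286]  x^+=[-0.7393, 1.8854]  P^+=[0.3240 0.0334; 0.0334 0.2418]
step 2: x^-=[-0.5101, 1.3908]  P^-=[0.8624 0.1876; 0.1876 0.5084]  S=[1.3587 0.2676; 0.2676 0.9093]  K=[0.6192 0.0715; 0.0236 0.5625]  nu=[-1.3960, 1.1047]  x^+=[-1.2955, 1.9792]  P^+=[0.3130 0.0375; 0.0375 0.2129]

P_post[1,0] = 0.0375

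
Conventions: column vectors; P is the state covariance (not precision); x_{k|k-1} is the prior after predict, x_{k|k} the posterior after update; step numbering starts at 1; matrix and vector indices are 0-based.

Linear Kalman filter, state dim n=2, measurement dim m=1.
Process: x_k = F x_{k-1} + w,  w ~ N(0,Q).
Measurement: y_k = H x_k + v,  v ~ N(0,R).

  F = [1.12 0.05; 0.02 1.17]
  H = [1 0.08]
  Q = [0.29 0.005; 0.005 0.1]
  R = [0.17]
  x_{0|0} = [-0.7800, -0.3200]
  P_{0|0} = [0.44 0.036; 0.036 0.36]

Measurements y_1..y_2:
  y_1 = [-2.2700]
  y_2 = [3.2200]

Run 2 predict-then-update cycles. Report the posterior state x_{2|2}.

x_post = [1.7566, -0.0007]

step 1: x^-=[-0.8896, -0.3900]  P^-=[0.8469 0.0831; 0.0831 0.5947]  S=[1.0340]  K=[0.8255; 0.1264]  nu=[-1.3492]  x^+=[-2.0033, -0.5605]  P^+=[0.1423 -0.0248; -0.0248 0.5781]
step 2: x^-=[-2.2718, -0.6959]  P^-=[0.4672 0.0095; 0.0095 0.8903]  S=[0.6444]  K=[0.7262; 0.1253]  nu=[5.5474]  x^+=[1.7566, -0.0007]  P^+=[0.1274 -0.0491; -0.0491 0.8802]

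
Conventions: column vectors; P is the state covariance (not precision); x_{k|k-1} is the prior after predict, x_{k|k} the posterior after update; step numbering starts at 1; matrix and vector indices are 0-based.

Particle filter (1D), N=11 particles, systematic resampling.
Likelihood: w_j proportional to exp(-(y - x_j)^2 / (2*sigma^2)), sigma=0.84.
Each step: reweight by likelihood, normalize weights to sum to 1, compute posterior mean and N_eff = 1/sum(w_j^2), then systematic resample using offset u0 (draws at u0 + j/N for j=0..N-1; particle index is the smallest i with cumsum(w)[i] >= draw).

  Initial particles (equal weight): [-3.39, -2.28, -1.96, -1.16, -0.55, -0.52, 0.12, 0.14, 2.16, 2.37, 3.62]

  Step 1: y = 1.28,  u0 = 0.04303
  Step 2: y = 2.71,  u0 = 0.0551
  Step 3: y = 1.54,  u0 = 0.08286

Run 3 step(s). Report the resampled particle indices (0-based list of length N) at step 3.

step 1: w=[0.0000, 0.0001, 0.0003, 0.0073, 0.0461, 0.0498, 0.1906, 0.1969, 0.2857, 0.2131, 0.0102]  mean=1.1491  Neff=4.8336  idx=[4, 6, 6, 7, 7, 8, 8, 8, 8, 9, 9]
step 2: w=[0.0001, 0.0017, 0.0017, 0.0018, 0.0018, 0.1580, 0.1580, 0.1580, 0.1580, 0.1804, 0.1804]  mean=2.2213  Neff=6.0612  idx=[5, 5, 6, 7, 7, 8, 8, 9, 9, 10, 10]
step 3: w=[0.0978, 0.0978, 0.0978, 0.0978, 0.0978, 0.0978, 0.0978, 0.0788, 0.0788, 0.0788, 0.0788]  mean=2.2262  Neff=10.8901  idx=[0, 1, 2, 3, 4, 5, 6, 7, 8, 9, 10]

resampled_idx = [0, 1, 2, 3, 4, 5, 6, 7, 8, 9, 10]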